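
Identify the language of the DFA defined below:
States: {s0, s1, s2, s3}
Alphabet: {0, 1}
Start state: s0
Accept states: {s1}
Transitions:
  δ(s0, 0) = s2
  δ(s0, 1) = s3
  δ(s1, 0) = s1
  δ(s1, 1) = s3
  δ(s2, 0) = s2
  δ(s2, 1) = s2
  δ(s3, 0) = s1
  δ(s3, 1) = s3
Testing a few strings:
  '1' → reject
  '00' → reject
  '0' → reject
  '001' → reject
State roles: s0=no input read; s1=started with 1, last symbol 0; s2=started with 0 (dead); s3=started with 1, last symbol 1
All binary strings that start with 1 and end with 0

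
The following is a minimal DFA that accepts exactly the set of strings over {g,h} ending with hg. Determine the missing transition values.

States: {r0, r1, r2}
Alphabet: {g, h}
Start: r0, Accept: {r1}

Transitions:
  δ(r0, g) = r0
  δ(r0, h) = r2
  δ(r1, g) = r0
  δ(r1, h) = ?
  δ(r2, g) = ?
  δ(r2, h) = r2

From the language and accept set, identify what each state tracks — r0: no suffix match; r1: suffix is hg; r2: one trailing h.
Each missing δ(q, a) is the state matching the new tracked value after reading a.
δ(r1, h) = r2; δ(r2, g) = r1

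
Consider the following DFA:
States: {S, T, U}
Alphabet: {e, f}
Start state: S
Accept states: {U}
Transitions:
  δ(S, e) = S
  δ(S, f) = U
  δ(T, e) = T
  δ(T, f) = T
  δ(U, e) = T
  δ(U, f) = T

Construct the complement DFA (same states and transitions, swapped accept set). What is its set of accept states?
Complement accept states = All states \ Original accept states
= {S, T, U} \ {U}
{S, T}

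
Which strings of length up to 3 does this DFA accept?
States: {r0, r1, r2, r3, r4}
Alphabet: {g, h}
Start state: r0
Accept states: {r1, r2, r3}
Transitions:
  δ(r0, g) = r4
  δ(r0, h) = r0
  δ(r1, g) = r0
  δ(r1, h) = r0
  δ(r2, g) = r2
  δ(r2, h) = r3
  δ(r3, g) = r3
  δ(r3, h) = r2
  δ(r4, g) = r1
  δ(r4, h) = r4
gg, ghg, hgg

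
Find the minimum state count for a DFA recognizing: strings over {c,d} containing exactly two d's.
By Myhill–Nerode, count the distinguishable equivalence classes: four classes — 0, 1, 2, or ≥3 d's seen.
4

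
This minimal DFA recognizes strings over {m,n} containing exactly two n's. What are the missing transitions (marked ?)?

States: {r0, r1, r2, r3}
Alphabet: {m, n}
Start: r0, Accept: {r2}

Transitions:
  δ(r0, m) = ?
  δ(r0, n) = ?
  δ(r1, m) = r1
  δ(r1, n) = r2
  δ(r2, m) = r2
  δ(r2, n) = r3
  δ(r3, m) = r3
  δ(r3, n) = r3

From the language and accept set, identify what each state tracks — r0: zero n's; r1: one n; r2: two n's; r3: ≥ three n's (dead).
Each missing δ(q, a) is the state matching the new tracked value after reading a.
δ(r0, m) = r0; δ(r0, n) = r1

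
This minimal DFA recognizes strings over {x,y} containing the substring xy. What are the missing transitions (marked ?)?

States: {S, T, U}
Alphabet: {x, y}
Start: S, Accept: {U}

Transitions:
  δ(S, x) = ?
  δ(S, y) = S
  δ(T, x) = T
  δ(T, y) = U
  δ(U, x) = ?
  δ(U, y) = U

From the language and accept set, identify what each state tracks — S: no x seen yet; T: seen a x, waiting for y; U: substring xy seen.
Each missing δ(q, a) is the state matching the new tracked value after reading a.
δ(S, x) = T; δ(U, x) = U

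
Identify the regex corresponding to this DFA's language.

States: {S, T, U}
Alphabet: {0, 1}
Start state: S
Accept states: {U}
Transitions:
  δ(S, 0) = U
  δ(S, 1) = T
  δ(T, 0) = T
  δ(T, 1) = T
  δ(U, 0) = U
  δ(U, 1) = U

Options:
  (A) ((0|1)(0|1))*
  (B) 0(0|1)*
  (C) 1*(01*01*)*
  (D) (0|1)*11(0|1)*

Check each option against the DFA on short strings; one disagreement eliminates an option:
  (A) ((0|1)(0|1))*: on ε the DFA stays in S and rejects (S ∉ Accept), but the regex matches it → eliminate
  (B) 0(0|1)*: agrees with the DFA on every string of length ≤ 6
  (C) 1*(01*01*)*: on ε the DFA stays in S and rejects (S ∉ Accept), but the regex matches it → eliminate
  (D) (0|1)*11(0|1)*: on '0' the DFA goes S → U and accepts (U ∈ Accept), but the regex does not match it → eliminate
Only (B) is consistent with the DFA.
(B) 0(0|1)*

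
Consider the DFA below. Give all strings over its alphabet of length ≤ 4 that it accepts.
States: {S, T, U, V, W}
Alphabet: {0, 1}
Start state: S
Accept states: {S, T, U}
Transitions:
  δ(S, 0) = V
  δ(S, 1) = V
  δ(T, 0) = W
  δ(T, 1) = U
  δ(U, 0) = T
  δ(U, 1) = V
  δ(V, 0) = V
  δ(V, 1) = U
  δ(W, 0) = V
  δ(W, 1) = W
ε, 01, 11, 001, 010, 101, 110, 0001, 0010, 0101, 0111, 1001, 1010, 1101, 1111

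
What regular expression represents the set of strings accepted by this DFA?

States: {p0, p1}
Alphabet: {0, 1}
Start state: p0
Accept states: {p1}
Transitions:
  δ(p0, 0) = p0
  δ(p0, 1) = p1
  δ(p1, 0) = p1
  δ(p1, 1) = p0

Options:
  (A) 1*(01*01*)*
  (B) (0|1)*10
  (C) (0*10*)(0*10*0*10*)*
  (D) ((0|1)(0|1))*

Check each option against the DFA on short strings; one disagreement eliminates an option:
  (A) 1*(01*01*)*: on ε the DFA stays in p0 and rejects (p0 ∉ Accept), but the regex matches it → eliminate
  (B) (0|1)*10: on '1' the DFA goes p0 → p1 and accepts (p1 ∈ Accept), but the regex does not match it → eliminate
  (C) (0*10*)(0*10*0*10*)*: agrees with the DFA on every string of length ≤ 6
  (D) ((0|1)(0|1))*: on ε the DFA stays in p0 and rejects (p0 ∉ Accept), but the regex matches it → eliminate
Only (C) is consistent with the DFA.
(C) (0*10*)(0*10*0*10*)*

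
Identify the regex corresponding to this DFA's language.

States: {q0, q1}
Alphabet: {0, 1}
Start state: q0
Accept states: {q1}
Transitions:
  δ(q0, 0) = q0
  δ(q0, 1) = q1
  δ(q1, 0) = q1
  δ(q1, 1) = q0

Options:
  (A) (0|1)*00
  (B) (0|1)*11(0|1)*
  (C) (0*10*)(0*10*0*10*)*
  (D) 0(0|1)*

Check each option against the DFA on short strings; one disagreement eliminates an option:
  (A) (0|1)*00: on '1' the DFA goes q0 → q1 and accepts (q1 ∈ Accept), but the regex does not match it → eliminate
  (B) (0|1)*11(0|1)*: on '1' the DFA goes q0 → q1 and accepts (q1 ∈ Accept), but the regex does not match it → eliminate
  (C) (0*10*)(0*10*0*10*)*: agrees with the DFA on every string of length ≤ 6
  (D) 0(0|1)*: on '0' the DFA goes q0 → q0 and rejects (q0 ∉ Accept), but the regex matches it → eliminate
Only (C) is consistent with the DFA.
(C) (0*10*)(0*10*0*10*)*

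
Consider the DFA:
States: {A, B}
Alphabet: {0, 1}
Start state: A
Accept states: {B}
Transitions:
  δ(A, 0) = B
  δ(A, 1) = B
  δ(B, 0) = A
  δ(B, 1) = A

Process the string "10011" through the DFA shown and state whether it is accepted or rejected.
Processing string "10011":
  A --1--> B
  B --0--> A
  A --0--> B
  B --1--> A
  A --1--> B
Final state: B
Accept states: {B}
Yes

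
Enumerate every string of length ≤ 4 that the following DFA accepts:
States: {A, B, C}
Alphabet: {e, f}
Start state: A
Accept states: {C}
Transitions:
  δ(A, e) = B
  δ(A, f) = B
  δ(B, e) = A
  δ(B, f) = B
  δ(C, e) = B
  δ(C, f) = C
None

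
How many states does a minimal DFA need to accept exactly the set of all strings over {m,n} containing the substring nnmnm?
By Myhill–Nerode, count the distinguishable equivalence classes: 6 classes — one per longest suffix of the input that is a prefix of 'nnmnm' (lengths 0 through 4), plus an absorbing 'already seen nnmnm' class.
6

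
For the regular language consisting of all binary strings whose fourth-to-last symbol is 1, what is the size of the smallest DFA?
By Myhill–Nerode, count the distinguishable equivalence classes: 2^4 = 16 classes — the DFA must remember the last 4 symbols read; every pair of distinct length-4 suffixes is distinguishable by some continuation.
16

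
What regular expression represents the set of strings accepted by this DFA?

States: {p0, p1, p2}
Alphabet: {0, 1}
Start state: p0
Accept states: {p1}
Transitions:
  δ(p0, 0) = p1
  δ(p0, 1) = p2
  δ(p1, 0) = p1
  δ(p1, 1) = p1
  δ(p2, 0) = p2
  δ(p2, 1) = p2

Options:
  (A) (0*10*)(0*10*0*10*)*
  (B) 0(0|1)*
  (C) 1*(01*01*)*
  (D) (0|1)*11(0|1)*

Check each option against the DFA on short strings; one disagreement eliminates an option:
  (A) (0*10*)(0*10*0*10*)*: on '0' the DFA goes p0 → p1 and accepts (p1 ∈ Accept), but the regex does not match it → eliminate
  (B) 0(0|1)*: agrees with the DFA on every string of length ≤ 6
  (C) 1*(01*01*)*: on ε the DFA stays in p0 and rejects (p0 ∉ Accept), but the regex matches it → eliminate
  (D) (0|1)*11(0|1)*: on '0' the DFA goes p0 → p1 and accepts (p1 ∈ Accept), but the regex does not match it → eliminate
Only (B) is consistent with the DFA.
(B) 0(0|1)*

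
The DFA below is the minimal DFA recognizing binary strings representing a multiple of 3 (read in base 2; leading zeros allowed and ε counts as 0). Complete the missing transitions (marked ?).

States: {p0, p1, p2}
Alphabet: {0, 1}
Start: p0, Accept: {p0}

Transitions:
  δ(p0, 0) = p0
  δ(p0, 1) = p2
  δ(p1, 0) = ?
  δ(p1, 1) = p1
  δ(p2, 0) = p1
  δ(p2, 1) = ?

From the language and accept set, identify what each state tracks — p0: value ≡ 0 (mod 3); p1: value ≡ 2 (mod 3); p2: value ≡ 1 (mod 3).
Each missing δ(q, a) is the state matching the new tracked value after reading a.
δ(p1, 0) = p2; δ(p2, 1) = p0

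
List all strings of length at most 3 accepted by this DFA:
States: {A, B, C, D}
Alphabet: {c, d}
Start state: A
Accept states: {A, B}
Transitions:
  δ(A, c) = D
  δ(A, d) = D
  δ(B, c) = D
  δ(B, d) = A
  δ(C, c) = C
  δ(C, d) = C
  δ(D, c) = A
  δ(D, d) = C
ε, cc, dc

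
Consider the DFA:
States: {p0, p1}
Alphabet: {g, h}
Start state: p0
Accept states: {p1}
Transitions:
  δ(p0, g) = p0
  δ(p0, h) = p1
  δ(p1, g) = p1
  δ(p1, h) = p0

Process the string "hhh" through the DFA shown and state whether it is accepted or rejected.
Processing string "hhh":
  p0 --h--> p1
  p1 --h--> p0
  p0 --h--> p1
Final state: p1
Accept states: {p1}
Yes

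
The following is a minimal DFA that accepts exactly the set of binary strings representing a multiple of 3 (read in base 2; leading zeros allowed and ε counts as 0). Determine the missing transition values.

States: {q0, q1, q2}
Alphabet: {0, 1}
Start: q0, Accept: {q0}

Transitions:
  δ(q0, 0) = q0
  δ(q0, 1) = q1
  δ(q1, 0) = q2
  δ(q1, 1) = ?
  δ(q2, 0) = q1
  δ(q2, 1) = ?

From the language and accept set, identify what each state tracks — q0: value ≡ 0 (mod 3); q1: value ≡ 1 (mod 3); q2: value ≡ 2 (mod 3).
Each missing δ(q, a) is the state matching the new tracked value after reading a.
δ(q1, 1) = q0; δ(q2, 1) = q2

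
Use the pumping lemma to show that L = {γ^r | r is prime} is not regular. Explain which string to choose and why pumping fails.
Assume L is regular with pumping length p. Idea: pumping by a suitable count produces a composite length.
Let q be a prime with q ≥ p and choose s = γ^q ∈ L. By the pumping lemma, s = xyz with |xy| ≤ p, |y| = k ≥ 1. Take i = q+1: |xy^(q+1)z| = q + q·k = q(1+k). Since q ≥ 2 and 1+k ≥ 2, q(1+k) is composite, so xy^(q+1)z ∉ L.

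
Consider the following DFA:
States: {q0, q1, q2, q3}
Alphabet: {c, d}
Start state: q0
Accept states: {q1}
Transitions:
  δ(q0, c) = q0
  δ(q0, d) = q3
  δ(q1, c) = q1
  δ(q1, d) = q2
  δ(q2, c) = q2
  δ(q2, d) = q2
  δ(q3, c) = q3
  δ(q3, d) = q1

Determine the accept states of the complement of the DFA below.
Complement accept states = All states \ Original accept states
= {q0, q1, q2, q3} \ {q1}
{q0, q2, q3}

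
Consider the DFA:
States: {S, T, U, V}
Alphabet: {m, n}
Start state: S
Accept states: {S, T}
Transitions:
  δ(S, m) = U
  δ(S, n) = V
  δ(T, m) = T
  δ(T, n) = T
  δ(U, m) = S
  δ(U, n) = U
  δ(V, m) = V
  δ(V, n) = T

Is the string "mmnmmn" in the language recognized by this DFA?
Processing string "mmnmmn":
  S --m--> U
  U --m--> S
  S --n--> V
  V --m--> V
  V --m--> V
  V --n--> T
Final state: T
Accept states: {S, T}
Yes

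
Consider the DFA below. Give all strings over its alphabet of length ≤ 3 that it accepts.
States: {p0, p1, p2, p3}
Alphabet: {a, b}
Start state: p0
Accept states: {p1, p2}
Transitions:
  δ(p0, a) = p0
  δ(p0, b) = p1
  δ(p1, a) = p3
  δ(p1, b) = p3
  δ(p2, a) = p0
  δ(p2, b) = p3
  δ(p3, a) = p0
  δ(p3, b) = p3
b, ab, aab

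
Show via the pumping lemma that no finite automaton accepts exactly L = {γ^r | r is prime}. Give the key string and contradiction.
Assume L is regular with pumping length p. Idea: pumping by a suitable count produces a composite length.
Let q be a prime with q ≥ p and choose s = γ^q ∈ L. By the pumping lemma, s = xyz with |xy| ≤ p, |y| = k ≥ 1. Take i = q+1: |xy^(q+1)z| = q + q·k = q(1+k). Since q ≥ 2 and 1+k ≥ 2, q(1+k) is composite, so xy^(q+1)z ∉ L.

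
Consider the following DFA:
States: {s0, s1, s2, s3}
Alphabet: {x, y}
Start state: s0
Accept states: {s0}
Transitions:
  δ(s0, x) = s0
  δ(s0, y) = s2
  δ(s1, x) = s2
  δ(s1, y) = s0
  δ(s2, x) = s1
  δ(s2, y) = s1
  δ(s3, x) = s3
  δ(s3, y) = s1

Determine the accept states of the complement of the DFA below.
Complement accept states = All states \ Original accept states
= {s0, s1, s2, s3} \ {s0}
{s1, s2, s3}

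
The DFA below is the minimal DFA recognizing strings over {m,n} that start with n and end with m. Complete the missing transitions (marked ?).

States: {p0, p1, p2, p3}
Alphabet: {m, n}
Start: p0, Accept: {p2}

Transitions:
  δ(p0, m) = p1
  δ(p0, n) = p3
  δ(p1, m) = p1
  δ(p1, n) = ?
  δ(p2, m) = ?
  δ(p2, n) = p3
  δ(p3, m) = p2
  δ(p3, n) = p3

From the language and accept set, identify what each state tracks — p0: no input read; p1: started with m (dead); p2: started with n, last symbol m; p3: started with n, last symbol n.
Each missing δ(q, a) is the state matching the new tracked value after reading a.
δ(p1, n) = p1; δ(p2, m) = p2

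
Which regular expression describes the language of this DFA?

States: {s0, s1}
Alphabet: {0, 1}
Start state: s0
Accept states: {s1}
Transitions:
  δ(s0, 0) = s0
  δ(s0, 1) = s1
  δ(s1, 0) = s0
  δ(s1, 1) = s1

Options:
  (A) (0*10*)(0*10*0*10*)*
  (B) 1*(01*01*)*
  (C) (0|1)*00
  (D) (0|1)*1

Check each option against the DFA on short strings; one disagreement eliminates an option:
  (A) (0*10*)(0*10*0*10*)*: on '10' the DFA goes s0 → s1 → s0 and rejects (s0 ∉ Accept), but the regex matches it → eliminate
  (B) 1*(01*01*)*: on ε the DFA stays in s0 and rejects (s0 ∉ Accept), but the regex matches it → eliminate
  (C) (0|1)*00: on '1' the DFA goes s0 → s1 and accepts (s1 ∈ Accept), but the regex does not match it → eliminate
  (D) (0|1)*1: agrees with the DFA on every string of length ≤ 6
Only (D) is consistent with the DFA.
(D) (0|1)*1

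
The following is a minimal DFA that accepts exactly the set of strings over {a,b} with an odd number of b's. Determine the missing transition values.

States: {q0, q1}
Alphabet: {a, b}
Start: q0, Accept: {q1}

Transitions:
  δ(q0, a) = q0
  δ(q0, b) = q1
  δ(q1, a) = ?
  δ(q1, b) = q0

From the language and accept set, identify what each state tracks — q0: even number of b's so far; q1: odd number of b's so far.
Each missing δ(q, a) is the state matching the new tracked value after reading a.
δ(q1, a) = q1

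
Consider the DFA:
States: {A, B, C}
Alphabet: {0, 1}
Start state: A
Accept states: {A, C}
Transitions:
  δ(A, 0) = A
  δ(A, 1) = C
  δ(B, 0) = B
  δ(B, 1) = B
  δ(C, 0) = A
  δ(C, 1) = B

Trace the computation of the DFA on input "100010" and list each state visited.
read '1': A → C
  read '0': C → A
  read '0': A → A
  read '0': A → A
  read '1': A → C
  read '0': C → A
A -> C -> A -> A -> A -> C -> A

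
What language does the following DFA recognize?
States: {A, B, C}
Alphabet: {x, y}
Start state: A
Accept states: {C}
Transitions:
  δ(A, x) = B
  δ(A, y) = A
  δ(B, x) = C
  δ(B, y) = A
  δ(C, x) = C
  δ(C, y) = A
Testing a few strings:
  'y' → reject
  'xy' → reject
  'x' → reject
  'yyxx' → accept
State roles: A=last symbol not x; B=one trailing x; C=two trailing x's
All strings over {x,y} ending with xx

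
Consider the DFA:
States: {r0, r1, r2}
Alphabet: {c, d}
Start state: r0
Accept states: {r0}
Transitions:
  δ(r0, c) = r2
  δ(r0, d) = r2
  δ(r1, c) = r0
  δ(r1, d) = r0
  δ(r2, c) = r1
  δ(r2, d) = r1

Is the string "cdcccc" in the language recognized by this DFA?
Processing string "cdcccc":
  r0 --c--> r2
  r2 --d--> r1
  r1 --c--> r0
  r0 --c--> r2
  r2 --c--> r1
  r1 --c--> r0
Final state: r0
Accept states: {r0}
Yes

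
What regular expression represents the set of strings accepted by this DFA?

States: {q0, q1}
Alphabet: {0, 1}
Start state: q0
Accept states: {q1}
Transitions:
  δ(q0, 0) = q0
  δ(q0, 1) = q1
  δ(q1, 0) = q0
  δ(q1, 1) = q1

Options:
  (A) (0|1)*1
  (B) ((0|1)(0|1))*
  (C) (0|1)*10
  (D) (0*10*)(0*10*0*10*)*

Check each option against the DFA on short strings; one disagreement eliminates an option:
  (A) (0|1)*1: agrees with the DFA on every string of length ≤ 6
  (B) ((0|1)(0|1))*: on ε the DFA stays in q0 and rejects (q0 ∉ Accept), but the regex matches it → eliminate
  (C) (0|1)*10: on '1' the DFA goes q0 → q1 and accepts (q1 ∈ Accept), but the regex does not match it → eliminate
  (D) (0*10*)(0*10*0*10*)*: on '10' the DFA goes q0 → q1 → q0 and rejects (q0 ∉ Accept), but the regex matches it → eliminate
Only (A) is consistent with the DFA.
(A) (0|1)*1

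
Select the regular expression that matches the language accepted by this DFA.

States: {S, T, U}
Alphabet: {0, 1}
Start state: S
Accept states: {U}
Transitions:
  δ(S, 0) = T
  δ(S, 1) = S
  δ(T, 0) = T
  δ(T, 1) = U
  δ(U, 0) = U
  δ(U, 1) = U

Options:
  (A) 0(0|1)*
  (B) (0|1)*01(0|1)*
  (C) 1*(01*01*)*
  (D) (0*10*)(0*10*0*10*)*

Check each option against the DFA on short strings; one disagreement eliminates an option:
  (A) 0(0|1)*: on '0' the DFA goes S → T and rejects (T ∉ Accept), but the regex matches it → eliminate
  (B) (0|1)*01(0|1)*: agrees with the DFA on every string of length ≤ 6
  (C) 1*(01*01*)*: on ε the DFA stays in S and rejects (S ∉ Accept), but the regex matches it → eliminate
  (D) (0*10*)(0*10*0*10*)*: on '1' the DFA goes S → S and rejects (S ∉ Accept), but the regex matches it → eliminate
Only (B) is consistent with the DFA.
(B) (0|1)*01(0|1)*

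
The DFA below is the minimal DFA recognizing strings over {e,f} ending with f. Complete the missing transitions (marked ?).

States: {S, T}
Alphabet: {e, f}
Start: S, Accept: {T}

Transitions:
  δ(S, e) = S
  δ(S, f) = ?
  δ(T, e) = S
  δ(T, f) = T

From the language and accept set, identify what each state tracks — S: last symbol not f; T: last symbol is f.
Each missing δ(q, a) is the state matching the new tracked value after reading a.
δ(S, f) = T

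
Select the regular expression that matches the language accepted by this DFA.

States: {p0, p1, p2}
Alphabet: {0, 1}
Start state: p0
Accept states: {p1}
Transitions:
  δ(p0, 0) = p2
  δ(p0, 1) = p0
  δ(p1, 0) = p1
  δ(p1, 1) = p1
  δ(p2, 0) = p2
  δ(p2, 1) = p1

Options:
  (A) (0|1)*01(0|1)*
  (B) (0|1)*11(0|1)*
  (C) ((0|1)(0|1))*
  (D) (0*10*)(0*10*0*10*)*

Check each option against the DFA on short strings; one disagreement eliminates an option:
  (A) (0|1)*01(0|1)*: agrees with the DFA on every string of length ≤ 6
  (B) (0|1)*11(0|1)*: on '01' the DFA goes p0 → p2 → p1 and accepts (p1 ∈ Accept), but the regex does not match it → eliminate
  (C) ((0|1)(0|1))*: on ε the DFA stays in p0 and rejects (p0 ∉ Accept), but the regex matches it → eliminate
  (D) (0*10*)(0*10*0*10*)*: on '1' the DFA goes p0 → p0 and rejects (p0 ∉ Accept), but the regex matches it → eliminate
Only (A) is consistent with the DFA.
(A) (0|1)*01(0|1)*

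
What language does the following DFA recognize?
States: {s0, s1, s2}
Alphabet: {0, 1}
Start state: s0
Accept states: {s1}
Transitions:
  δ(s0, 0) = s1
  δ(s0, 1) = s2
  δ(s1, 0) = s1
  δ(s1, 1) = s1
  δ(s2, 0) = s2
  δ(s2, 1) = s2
Testing a few strings:
  '011' → accept
  '1' → reject
  '10' → reject
  '0' → accept
State roles: s0=no input read; s1=started with 0; s2=started with 1 (dead)
All binary strings starting with 0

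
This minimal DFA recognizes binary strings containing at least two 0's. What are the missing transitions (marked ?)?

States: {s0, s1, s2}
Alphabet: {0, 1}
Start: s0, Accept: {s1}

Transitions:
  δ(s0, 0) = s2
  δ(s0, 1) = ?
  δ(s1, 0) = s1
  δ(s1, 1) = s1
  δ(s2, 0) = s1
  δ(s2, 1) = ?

From the language and accept set, identify what each state tracks — s0: zero 0's seen; s1: ≥ two 0's seen; s2: one 0 seen.
Each missing δ(q, a) is the state matching the new tracked value after reading a.
δ(s0, 1) = s0; δ(s2, 1) = s2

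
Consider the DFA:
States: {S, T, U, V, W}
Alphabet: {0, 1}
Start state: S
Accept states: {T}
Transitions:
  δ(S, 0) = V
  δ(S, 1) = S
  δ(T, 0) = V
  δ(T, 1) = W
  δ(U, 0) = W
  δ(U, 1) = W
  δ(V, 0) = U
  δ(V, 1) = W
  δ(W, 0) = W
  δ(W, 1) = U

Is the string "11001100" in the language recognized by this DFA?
Processing string "11001100":
  S --1--> S
  S --1--> S
  S --0--> V
  V --0--> U
  U --1--> W
  W --1--> U
  U --0--> W
  W --0--> W
Final state: W
Accept states: {T}
No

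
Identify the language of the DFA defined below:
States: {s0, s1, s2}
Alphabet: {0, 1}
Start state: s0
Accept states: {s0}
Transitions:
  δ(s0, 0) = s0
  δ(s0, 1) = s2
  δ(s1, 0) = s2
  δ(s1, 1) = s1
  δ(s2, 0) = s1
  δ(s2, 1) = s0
Testing a few strings:
  '00' → accept
  '0' → accept
  '11' → accept
  '0111' → reject
State roles: s0=value ≡ 0 (mod 3); s1=value ≡ 2 (mod 3); s2=value ≡ 1 (mod 3)
All binary strings representing a multiple of 3 (read in base 2; leading zeros allowed and ε counts as 0)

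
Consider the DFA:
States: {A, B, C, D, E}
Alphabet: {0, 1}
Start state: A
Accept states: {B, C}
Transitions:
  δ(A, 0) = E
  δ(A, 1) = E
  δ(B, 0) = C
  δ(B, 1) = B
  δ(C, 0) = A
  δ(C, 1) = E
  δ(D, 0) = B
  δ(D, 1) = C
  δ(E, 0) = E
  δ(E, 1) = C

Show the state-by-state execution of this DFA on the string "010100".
read '0': A → E
  read '1': E → C
  read '0': C → A
  read '1': A → E
  read '0': E → E
  read '0': E → E
A -> E -> C -> A -> E -> E -> E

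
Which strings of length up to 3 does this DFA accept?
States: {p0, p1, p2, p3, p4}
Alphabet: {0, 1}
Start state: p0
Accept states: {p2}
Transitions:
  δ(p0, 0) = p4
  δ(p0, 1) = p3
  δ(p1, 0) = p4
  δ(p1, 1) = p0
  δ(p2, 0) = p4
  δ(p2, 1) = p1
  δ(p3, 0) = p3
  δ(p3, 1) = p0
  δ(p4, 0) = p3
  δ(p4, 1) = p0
None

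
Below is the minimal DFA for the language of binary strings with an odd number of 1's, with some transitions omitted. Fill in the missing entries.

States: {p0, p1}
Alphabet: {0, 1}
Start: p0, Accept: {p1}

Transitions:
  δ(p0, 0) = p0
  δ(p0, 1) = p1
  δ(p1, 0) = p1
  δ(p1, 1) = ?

From the language and accept set, identify what each state tracks — p0: even number of 1's so far; p1: odd number of 1's so far.
Each missing δ(q, a) is the state matching the new tracked value after reading a.
δ(p1, 1) = p0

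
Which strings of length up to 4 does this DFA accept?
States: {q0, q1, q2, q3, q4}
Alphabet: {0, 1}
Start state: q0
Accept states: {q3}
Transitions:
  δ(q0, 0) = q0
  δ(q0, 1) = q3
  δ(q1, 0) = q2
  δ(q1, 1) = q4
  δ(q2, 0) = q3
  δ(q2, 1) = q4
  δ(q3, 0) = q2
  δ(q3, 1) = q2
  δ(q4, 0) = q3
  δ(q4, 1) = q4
1, 01, 001, 100, 110, 0001, 0100, 0110, 1010, 1110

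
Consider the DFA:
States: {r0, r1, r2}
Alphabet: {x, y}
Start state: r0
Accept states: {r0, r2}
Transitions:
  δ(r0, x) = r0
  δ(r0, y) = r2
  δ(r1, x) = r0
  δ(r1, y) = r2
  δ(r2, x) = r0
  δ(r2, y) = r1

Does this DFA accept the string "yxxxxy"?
Processing string "yxxxxy":
  r0 --y--> r2
  r2 --x--> r0
  r0 --x--> r0
  r0 --x--> r0
  r0 --x--> r0
  r0 --y--> r2
Final state: r2
Accept states: {r0, r2}
Yes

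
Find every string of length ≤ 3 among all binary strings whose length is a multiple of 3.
ε, 000, 001, 010, 011, 100, 101, 110, 111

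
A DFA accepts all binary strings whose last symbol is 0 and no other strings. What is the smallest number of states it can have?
By Myhill–Nerode, count the distinguishable equivalence classes: 2^1 = 2 classes — the DFA must remember the last 1 symbol read; every pair of distinct length-1 suffixes is distinguishable by some continuation.
2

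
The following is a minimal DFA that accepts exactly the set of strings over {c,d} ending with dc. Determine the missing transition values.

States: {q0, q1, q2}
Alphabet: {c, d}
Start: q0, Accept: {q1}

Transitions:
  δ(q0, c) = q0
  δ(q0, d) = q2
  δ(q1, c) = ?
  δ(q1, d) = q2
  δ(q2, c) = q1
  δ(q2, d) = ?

From the language and accept set, identify what each state tracks — q0: no suffix match; q1: suffix is dc; q2: one trailing d.
Each missing δ(q, a) is the state matching the new tracked value after reading a.
δ(q1, c) = q0; δ(q2, d) = q2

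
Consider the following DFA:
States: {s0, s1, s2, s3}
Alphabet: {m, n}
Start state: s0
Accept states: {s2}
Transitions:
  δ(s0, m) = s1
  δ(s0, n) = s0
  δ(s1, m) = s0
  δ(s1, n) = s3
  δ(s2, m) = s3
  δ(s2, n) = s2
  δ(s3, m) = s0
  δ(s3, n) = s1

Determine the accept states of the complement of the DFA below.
Complement accept states = All states \ Original accept states
= {s0, s1, s2, s3} \ {s2}
{s0, s1, s3}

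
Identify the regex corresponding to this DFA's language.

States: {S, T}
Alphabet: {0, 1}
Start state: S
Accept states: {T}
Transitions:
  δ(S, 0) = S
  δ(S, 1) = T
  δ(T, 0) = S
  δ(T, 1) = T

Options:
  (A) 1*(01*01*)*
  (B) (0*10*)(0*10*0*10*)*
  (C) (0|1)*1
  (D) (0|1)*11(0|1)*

Check each option against the DFA on short strings; one disagreement eliminates an option:
  (A) 1*(01*01*)*: on ε the DFA stays in S and rejects (S ∉ Accept), but the regex matches it → eliminate
  (B) (0*10*)(0*10*0*10*)*: on '10' the DFA goes S → T → S and rejects (S ∉ Accept), but the regex matches it → eliminate
  (C) (0|1)*1: agrees with the DFA on every string of length ≤ 6
  (D) (0|1)*11(0|1)*: on '1' the DFA goes S → T and accepts (T ∈ Accept), but the regex does not match it → eliminate
Only (C) is consistent with the DFA.
(C) (0|1)*1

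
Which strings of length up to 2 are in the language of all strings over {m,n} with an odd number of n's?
n, mn, nm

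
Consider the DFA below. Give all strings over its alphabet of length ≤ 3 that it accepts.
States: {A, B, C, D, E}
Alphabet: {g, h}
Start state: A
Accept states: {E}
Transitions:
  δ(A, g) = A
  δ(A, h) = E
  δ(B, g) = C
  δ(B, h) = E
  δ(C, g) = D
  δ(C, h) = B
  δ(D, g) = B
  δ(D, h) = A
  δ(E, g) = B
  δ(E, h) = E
h, gh, hh, ggh, ghh, hgh, hhh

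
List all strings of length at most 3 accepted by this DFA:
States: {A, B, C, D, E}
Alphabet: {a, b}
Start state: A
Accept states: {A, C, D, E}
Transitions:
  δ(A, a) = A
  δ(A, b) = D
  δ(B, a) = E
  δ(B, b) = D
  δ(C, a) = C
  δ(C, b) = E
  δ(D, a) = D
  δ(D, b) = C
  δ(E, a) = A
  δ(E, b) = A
ε, a, b, aa, ab, ba, bb, aaa, aab, aba, abb, baa, bab, bba, bbb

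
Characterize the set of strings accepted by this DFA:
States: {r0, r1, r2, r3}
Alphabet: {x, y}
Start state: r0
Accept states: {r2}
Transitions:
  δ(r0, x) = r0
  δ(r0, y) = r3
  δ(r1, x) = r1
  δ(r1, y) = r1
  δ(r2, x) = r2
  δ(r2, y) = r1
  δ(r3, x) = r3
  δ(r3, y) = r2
Testing a few strings:
  'yx' → reject
  'y' → reject
  'xy' → reject
  'xxy' → reject
State roles: r0=zero y's; r1=≥ three y's (dead); r2=two y's; r3=one y
All strings over {x,y} containing exactly two y's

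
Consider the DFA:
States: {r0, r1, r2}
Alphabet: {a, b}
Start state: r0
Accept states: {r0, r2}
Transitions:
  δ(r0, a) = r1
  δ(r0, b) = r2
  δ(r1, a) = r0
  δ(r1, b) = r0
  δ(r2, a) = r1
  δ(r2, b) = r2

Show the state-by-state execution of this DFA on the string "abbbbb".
read 'a': r0 → r1
  read 'b': r1 → r0
  read 'b': r0 → r2
  read 'b': r2 → r2
  read 'b': r2 → r2
  read 'b': r2 → r2
r0 -> r1 -> r0 -> r2 -> r2 -> r2 -> r2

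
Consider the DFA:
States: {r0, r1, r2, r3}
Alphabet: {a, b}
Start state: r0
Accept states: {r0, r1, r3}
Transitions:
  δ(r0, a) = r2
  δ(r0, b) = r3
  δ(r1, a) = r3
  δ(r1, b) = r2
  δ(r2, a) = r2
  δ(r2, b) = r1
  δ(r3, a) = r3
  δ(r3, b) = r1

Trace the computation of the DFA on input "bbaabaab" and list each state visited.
read 'b': r0 → r3
  read 'b': r3 → r1
  read 'a': r1 → r3
  read 'a': r3 → r3
  read 'b': r3 → r1
  read 'a': r1 → r3
  read 'a': r3 → r3
  read 'b': r3 → r1
r0 -> r3 -> r1 -> r3 -> r3 -> r1 -> r3 -> r3 -> r1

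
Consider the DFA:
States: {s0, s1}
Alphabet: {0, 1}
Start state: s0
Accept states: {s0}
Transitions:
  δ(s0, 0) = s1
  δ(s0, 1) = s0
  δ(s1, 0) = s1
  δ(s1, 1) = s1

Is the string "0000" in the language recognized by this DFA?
Processing string "0000":
  s0 --0--> s1
  s1 --0--> s1
  s1 --0--> s1
  s1 --0--> s1
Final state: s1
Accept states: {s0}
No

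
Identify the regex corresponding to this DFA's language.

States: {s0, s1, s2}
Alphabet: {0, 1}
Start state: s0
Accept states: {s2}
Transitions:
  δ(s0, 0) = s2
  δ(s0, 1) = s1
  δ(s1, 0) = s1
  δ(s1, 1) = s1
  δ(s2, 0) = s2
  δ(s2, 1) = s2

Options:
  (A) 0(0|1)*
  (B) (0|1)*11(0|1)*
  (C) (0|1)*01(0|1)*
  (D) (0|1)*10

Check each option against the DFA on short strings; one disagreement eliminates an option:
  (A) 0(0|1)*: agrees with the DFA on every string of length ≤ 6
  (B) (0|1)*11(0|1)*: on '0' the DFA goes s0 → s2 and accepts (s2 ∈ Accept), but the regex does not match it → eliminate
  (C) (0|1)*01(0|1)*: on '0' the DFA goes s0 → s2 and accepts (s2 ∈ Accept), but the regex does not match it → eliminate
  (D) (0|1)*10: on '0' the DFA goes s0 → s2 and accepts (s2 ∈ Accept), but the regex does not match it → eliminate
Only (A) is consistent with the DFA.
(A) 0(0|1)*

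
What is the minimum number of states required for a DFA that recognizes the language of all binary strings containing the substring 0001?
By Myhill–Nerode, count the distinguishable equivalence classes: 5 classes — one per longest suffix of the input that is a prefix of '0001' (lengths 0 through 3), plus an absorbing 'already seen 0001' class.
5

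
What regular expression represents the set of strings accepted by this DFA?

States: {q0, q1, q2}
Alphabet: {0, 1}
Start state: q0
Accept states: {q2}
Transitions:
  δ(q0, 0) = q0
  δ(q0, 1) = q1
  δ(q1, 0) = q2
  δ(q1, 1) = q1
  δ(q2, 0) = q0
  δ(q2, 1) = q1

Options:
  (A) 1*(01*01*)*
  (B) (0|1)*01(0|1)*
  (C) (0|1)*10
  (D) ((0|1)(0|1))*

Check each option against the DFA on short strings; one disagreement eliminates an option:
  (A) 1*(01*01*)*: on ε the DFA stays in q0 and rejects (q0 ∉ Accept), but the regex matches it → eliminate
  (B) (0|1)*01(0|1)*: on '01' the DFA goes q0 → q0 → q1 and rejects (q1 ∉ Accept), but the regex matches it → eliminate
  (C) (0|1)*10: agrees with the DFA on every string of length ≤ 6
  (D) ((0|1)(0|1))*: on ε the DFA stays in q0 and rejects (q0 ∉ Accept), but the regex matches it → eliminate
Only (C) is consistent with the DFA.
(C) (0|1)*10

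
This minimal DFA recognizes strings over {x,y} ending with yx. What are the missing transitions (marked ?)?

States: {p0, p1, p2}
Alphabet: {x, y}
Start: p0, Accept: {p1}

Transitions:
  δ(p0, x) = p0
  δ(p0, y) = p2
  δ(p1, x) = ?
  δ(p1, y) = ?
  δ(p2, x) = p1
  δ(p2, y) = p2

From the language and accept set, identify what each state tracks — p0: no suffix match; p1: suffix is yx; p2: one trailing y.
Each missing δ(q, a) is the state matching the new tracked value after reading a.
δ(p1, x) = p0; δ(p1, y) = p2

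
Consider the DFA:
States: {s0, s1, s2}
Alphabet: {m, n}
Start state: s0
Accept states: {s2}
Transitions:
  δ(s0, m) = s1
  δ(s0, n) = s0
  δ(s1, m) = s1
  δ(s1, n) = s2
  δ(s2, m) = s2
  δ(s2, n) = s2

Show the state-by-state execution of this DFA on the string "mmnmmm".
read 'm': s0 → s1
  read 'm': s1 → s1
  read 'n': s1 → s2
  read 'm': s2 → s2
  read 'm': s2 → s2
  read 'm': s2 → s2
s0 -> s1 -> s1 -> s2 -> s2 -> s2 -> s2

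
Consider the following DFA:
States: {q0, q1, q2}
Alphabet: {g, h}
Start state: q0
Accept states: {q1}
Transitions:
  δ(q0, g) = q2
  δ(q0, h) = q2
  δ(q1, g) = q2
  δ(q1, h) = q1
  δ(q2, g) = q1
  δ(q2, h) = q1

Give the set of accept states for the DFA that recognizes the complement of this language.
Complement accept states = All states \ Original accept states
= {q0, q1, q2} \ {q1}
{q0, q2}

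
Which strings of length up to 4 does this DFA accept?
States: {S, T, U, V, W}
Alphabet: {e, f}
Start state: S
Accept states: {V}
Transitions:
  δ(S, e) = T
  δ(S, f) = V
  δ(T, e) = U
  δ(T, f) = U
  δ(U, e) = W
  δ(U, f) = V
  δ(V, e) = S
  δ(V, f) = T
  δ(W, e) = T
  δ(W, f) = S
f, eef, eff, fef, ffef, ffff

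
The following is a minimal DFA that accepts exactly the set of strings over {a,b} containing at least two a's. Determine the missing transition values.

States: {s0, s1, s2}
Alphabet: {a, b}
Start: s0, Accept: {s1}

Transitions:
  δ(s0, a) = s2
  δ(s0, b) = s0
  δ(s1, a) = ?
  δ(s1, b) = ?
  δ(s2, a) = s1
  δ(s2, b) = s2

From the language and accept set, identify what each state tracks — s0: zero a's seen; s1: ≥ two a's seen; s2: one a seen.
Each missing δ(q, a) is the state matching the new tracked value after reading a.
δ(s1, a) = s1; δ(s1, b) = s1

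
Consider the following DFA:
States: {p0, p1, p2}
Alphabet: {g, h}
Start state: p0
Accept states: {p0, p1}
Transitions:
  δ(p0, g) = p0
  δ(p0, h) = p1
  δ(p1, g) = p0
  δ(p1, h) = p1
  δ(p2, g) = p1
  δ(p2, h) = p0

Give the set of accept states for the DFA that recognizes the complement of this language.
Complement accept states = All states \ Original accept states
= {p0, p1, p2} \ {p0, p1}
{p2}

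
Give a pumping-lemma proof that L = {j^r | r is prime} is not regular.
Assume L is regular with pumping length p. Idea: pumping by a suitable count produces a composite length.
Let q be a prime with q ≥ p and choose s = j^q ∈ L. By the pumping lemma, s = xyz with |xy| ≤ p, |y| = k ≥ 1. Take i = q+1: |xy^(q+1)z| = q + q·k = q(1+k). Since q ≥ 2 and 1+k ≥ 2, q(1+k) is composite, so xy^(q+1)z ∉ L.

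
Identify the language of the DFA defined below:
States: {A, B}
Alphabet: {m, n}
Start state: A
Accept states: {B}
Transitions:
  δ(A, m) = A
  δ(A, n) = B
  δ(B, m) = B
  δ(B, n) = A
Testing a few strings:
  'mmn' → accept
  'nnn' → accept
  'n' → accept
  'nnm' → reject
State roles: A=even number of n's so far; B=odd number of n's so far
All strings over {m,n} with an odd number of n's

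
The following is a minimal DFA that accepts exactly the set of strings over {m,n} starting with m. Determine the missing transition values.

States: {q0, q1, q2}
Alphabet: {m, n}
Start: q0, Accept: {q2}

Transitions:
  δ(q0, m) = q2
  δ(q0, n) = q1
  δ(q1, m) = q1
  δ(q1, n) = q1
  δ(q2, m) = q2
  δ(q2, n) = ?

From the language and accept set, identify what each state tracks — q0: no input read; q1: started with n (dead); q2: started with m.
Each missing δ(q, a) is the state matching the new tracked value after reading a.
δ(q2, n) = q2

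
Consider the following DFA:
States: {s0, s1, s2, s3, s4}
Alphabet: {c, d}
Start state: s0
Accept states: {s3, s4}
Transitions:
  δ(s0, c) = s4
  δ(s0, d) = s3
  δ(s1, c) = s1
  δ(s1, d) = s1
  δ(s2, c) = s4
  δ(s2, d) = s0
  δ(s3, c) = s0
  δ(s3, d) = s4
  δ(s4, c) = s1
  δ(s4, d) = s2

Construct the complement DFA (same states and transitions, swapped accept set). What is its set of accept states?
Complement accept states = All states \ Original accept states
= {s0, s1, s2, s3, s4} \ {s3, s4}
{s0, s1, s2}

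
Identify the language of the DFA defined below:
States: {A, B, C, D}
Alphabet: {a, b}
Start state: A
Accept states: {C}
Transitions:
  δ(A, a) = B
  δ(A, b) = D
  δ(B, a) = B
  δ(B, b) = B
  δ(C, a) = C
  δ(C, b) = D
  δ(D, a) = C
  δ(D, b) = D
Testing a few strings:
  'aaa' → reject
  'aba' → reject
  'baba' → accept
  'bba' → accept
State roles: A=no input read; B=started with a (dead); C=started with b, last symbol a; D=started with b, last symbol b
All strings over {a,b} that start with b and end with a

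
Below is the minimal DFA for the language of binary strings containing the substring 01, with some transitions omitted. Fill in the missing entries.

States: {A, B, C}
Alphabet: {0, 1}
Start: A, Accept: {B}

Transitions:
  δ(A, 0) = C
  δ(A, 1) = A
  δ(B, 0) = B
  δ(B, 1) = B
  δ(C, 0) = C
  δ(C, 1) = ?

From the language and accept set, identify what each state tracks — A: no 0 seen yet; B: substring 01 seen; C: seen a 0, waiting for 1.
Each missing δ(q, a) is the state matching the new tracked value after reading a.
δ(C, 1) = B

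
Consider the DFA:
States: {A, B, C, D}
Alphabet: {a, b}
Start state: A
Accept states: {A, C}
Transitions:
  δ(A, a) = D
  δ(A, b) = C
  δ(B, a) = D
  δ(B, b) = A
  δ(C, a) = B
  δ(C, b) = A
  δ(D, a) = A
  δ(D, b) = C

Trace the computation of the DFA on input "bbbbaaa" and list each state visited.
read 'b': A → C
  read 'b': C → A
  read 'b': A → C
  read 'b': C → A
  read 'a': A → D
  read 'a': D → A
  read 'a': A → D
A -> C -> A -> C -> A -> D -> A -> D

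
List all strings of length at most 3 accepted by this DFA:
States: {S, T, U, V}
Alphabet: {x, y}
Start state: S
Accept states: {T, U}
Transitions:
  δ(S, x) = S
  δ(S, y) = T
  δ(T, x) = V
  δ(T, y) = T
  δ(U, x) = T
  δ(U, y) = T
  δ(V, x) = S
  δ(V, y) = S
y, xy, yy, xxy, xyy, yyy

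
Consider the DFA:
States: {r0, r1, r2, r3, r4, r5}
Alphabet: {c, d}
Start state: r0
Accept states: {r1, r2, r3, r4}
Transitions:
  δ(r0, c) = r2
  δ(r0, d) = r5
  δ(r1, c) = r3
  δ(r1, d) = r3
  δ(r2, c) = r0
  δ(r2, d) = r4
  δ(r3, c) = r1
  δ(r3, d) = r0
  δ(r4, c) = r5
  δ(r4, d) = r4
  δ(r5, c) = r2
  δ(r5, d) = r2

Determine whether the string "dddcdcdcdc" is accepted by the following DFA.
Processing string "dddcdcdcdc":
  r0 --d--> r5
  r5 --d--> r2
  r2 --d--> r4
  r4 --c--> r5
  r5 --d--> r2
  r2 --c--> r0
  r0 --d--> r5
  r5 --c--> r2
  r2 --d--> r4
  r4 --c--> r5
Final state: r5
Accept states: {r1, r2, r3, r4}
No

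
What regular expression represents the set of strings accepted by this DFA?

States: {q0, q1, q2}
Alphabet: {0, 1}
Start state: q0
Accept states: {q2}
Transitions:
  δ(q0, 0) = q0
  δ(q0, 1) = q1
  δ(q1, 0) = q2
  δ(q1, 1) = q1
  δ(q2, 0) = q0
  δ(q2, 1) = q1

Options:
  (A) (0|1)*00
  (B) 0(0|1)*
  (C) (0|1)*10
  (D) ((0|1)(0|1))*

Check each option against the DFA on short strings; one disagreement eliminates an option:
  (A) (0|1)*00: on '00' the DFA goes q0 → q0 → q0 and rejects (q0 ∉ Accept), but the regex matches it → eliminate
  (B) 0(0|1)*: on '0' the DFA goes q0 → q0 and rejects (q0 ∉ Accept), but the regex matches it → eliminate
  (C) (0|1)*10: agrees with the DFA on every string of length ≤ 6
  (D) ((0|1)(0|1))*: on ε the DFA stays in q0 and rejects (q0 ∉ Accept), but the regex matches it → eliminate
Only (C) is consistent with the DFA.
(C) (0|1)*10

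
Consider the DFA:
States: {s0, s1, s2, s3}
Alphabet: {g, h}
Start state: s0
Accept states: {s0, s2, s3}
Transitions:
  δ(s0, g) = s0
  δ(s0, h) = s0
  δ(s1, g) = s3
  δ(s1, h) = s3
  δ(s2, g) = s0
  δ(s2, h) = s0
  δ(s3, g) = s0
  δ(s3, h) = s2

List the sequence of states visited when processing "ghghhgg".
read 'g': s0 → s0
  read 'h': s0 → s0
  read 'g': s0 → s0
  read 'h': s0 → s0
  read 'h': s0 → s0
  read 'g': s0 → s0
  read 'g': s0 → s0
s0 -> s0 -> s0 -> s0 -> s0 -> s0 -> s0 -> s0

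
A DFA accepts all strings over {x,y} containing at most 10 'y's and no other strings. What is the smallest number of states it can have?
By Myhill–Nerode, count the distinguishable equivalence classes: 12 classes — having seen 0, 1, …, 10, or >10 copies of 'y'; counts 0 through 10 are accepting and >10 is dead.
12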